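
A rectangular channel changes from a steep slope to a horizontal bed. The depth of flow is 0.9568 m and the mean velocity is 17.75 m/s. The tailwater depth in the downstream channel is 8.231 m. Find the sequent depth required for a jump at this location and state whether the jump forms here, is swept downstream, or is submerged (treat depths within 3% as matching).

y₂ = 7.376 m; the jump is submerged

Fr₁ = V₁/√(g·y₁) = 17.75/√(9.81×0.9568) = 5.794.
Bélanger equation: y₂/y₁ = ½[√(1 + 8Fr₁²) − 1] = ½[√269.53 − 1] = 7.709.
y₂ = 7.709 × 0.9568 = 7.376 m.
Tailwater y_tw = 8.231 m: y_tw > y₂, so the jump is submerged.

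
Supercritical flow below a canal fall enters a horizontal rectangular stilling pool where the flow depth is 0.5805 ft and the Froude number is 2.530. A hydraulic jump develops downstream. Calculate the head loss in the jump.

Fr₁ = 2.530 (given).
Conjugate-depth relation: y₂/y₁ = ½[√(1 + 8Fr₁²) − 1] = ½[√52.207 − 1] = 3.113.
y₂ = 3.113 × 0.5805 = 1.807 ft.
Head loss: ΔE = (y₂ − y₁)³/(4y₁y₂) = (1.807 − 0.5805)³/(4×0.5805×1.807) = 1.845/4.196 = 0.4397 ft.

ΔE = 0.4397 ft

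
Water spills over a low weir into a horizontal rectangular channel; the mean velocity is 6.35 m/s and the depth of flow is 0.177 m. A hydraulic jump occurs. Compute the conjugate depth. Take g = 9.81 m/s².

y₂ = 1.12 m

Fr₁ = V₁/√(g·y₁) = 6.35/√(9.81×0.177) = 4.82.
By Bélanger, y₂/y₁ = ½[√(1 + 8Fr₁²) − 1] = ½[√186.8 − 1] = 6.33.
y₂ = 6.33 × 0.177 = 1.12 m.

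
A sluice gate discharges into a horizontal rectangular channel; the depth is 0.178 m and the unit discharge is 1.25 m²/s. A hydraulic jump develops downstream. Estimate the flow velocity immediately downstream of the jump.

V₂ = 0.999 m/s

V₁ = q/y₁ = 1.25/0.178 = 7.02 m/s. Fr₁ = V₁/√(g·y₁) = 7.02/√(9.81×0.178) = 5.31.
From the momentum equation for a rectangular channel, y₂/y₁ = ½[√(1 + 8Fr₁²) − 1] = ½[√226.9 − 1] = 7.03.
y₂ = 7.03 × 0.178 = 1.25 m.
V₂ = q/y₂ = 1.25/1.25 = 0.999 m/s.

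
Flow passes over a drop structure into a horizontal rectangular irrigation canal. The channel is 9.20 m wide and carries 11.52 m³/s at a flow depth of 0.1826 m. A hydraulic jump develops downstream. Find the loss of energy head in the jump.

ΔE = 1.292 m

q = Q/b = 11.52/9.20 = 1.252 m²/s; V₁ = q/y₁ = 6.857 m/s. Fr₁ = V₁/√(g·y₁) = 5.124.
Bélanger equation: y₂/y₁ = ½[√(1 + 8Fr₁²) − 1] = ½[√211.01 − 1] = 6.763.
y₂ = 6.763 × 0.1826 = 1.235 m.
Head loss: ΔE = (y₂ − y₁)³/(4y₁y₂) = (1.235 − 0.1826)³/(4×0.1826×1.235) = 1.165/0.9020 = 1.292 m.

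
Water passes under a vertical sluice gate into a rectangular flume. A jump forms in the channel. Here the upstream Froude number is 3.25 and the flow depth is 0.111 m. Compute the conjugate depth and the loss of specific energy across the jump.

Fr₁ = 3.25 (given).
By Bélanger, y₂/y₁ = ½[√(1 + 8Fr₁²) − 1] = ½[√85.50 − 1] = 4.12.
y₂ = 4.12 × 0.111 = 0.458 m.
V₁ = Fr₁·√(g·y₁) = 3.25×√(9.81×0.111) = 3.39 m/s; q = V₁·y₁ = 0.376 m²/s. V₂ = q/y₂ = 0.376/0.458 = 0.822 m/s. E₁ = y₁ + V₁²/2g = 0.697 m; E₂ = y₂ + V₂²/2g = 0.492 m. ΔE = E₁ − E₂ = 0.205 m.

y₂ = 0.458 m; ΔE = 0.205 m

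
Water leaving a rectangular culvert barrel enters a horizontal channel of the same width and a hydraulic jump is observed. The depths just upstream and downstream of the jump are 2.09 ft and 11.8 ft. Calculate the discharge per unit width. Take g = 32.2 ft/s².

q = 74.3 ft²/s

For a rectangular channel the momentum equation gives q² = ½·g·y₁·y₂·(y₁ + y₂) = ½×32.2×2.09×11.8×13.9 = 5515.
q = √5515 = 74.3 ft²/s.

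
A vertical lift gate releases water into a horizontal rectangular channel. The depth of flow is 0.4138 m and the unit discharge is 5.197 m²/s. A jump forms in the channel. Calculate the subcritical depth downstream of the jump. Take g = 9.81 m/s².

V₁ = q/y₁ = 5.197/0.4138 = 12.56 m/s. Fr₁ = V₁/√(g·y₁) = 12.56/√(9.81×0.4138) = 6.234.
Bélanger equation: y₂/y₁ = ½[√(1 + 8Fr₁²) − 1] = ½[√311.85 − 1] = 8.330.
y₂ = 8.330 × 0.4138 = 3.447 m.

y₂ = 3.447 m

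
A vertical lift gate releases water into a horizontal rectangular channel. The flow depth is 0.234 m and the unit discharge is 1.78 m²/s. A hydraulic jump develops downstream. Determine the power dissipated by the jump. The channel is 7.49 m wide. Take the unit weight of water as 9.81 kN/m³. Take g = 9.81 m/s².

V₁ = q/y₁ = 1.78/0.234 = 7.61 m/s. Fr₁ = V₁/√(g·y₁) = 7.61/√(9.81×0.234) = 5.02.
Sequent-depth ratio: y₂/y₁ = ½[√(1 + 8Fr₁²) − 1] = ½[√202.7 − 1] = 6.62.
y₂ = 6.62 × 0.234 = 1.55 m.
Head loss: ΔE = (y₂ − y₁)³/(4y₁y₂) = (1.55 − 0.234)³/(4×0.234×1.55) = 2.27/1.45 = 1.57 m.
Q = q·b = 1.78 × 7.49 = 13.3 m³/s. P = γ·Q·ΔE = 9.81 × 13.3 × 1.57 = 205 kW.

P = 205 kW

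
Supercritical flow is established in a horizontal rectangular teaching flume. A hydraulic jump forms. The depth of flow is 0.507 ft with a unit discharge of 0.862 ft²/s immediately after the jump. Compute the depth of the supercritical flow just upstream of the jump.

y₁ = 0.141 ft

V₂ = q/y₂ = 0.862/0.507 = 1.70 ft/s; Fr₂ = V₂/√(g·y₂) = 0.421.
The Bélanger relation is symmetric: y₁/y₂ = ½[√(1 + 8Fr₂²) − 1] = ½[√2.417 − 1] = 0.277.
y₁ = 0.277 × 0.507 = 0.141 ft.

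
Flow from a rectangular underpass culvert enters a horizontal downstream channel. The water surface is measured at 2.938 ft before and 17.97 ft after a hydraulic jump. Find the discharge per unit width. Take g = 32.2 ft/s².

q = 133.3 ft²/s

For a rectangular channel the momentum equation gives q² = ½·g·y₁·y₂·(y₁ + y₂) = ½×32.2×2.938×17.97×20.91 = 17772.
q = √17772 = 133.3 ft²/s.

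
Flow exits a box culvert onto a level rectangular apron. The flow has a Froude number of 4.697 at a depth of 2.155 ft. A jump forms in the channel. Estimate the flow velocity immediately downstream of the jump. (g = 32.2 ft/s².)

Fr₁ = 4.697 (given).
Bélanger equation: y₂/y₁ = ½[√(1 + 8Fr₁²) − 1] = ½[√177.49 − 1] = 6.161.
y₂ = 6.161 × 2.155 = 13.28 ft.
V₁ = Fr₁·√(g·y₁) = 4.697×√(32.2×2.155) = 39.13 ft/s; q = V₁·y₁ = 84.32 ft²/s.
V₂ = q/y₂ = 84.32/13.28 = 6.350 ft/s.

V₂ = 6.350 ft/s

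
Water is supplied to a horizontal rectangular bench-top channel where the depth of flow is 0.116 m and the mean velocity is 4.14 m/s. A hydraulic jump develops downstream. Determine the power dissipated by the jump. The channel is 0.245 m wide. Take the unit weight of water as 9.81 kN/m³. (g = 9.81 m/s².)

Fr₁ = V₁/√(g·y₁) = 4.14/√(9.81×0.116) = 3.88.
Sequent-depth ratio: y₂/y₁ = ½[√(1 + 8Fr₁²) − 1] = ½[√121.5 − 1] = 5.01.
y₂ = 5.01 × 0.116 = 0.581 m.
q = V₁·y₁ = 4.14 × 0.116 = 0.480 m²/s. V₂ = q/y₂ = 0.480/0.581 = 0.826 m/s. E₁ = y₁ + V₁²/2g = 0.990 m; E₂ = y₂ + V₂²/2g = 0.616 m. ΔE = E₁ − E₂ = 0.373 m.
Q = q·b = 0.480 × 0.245 = 0.118 m³/s. P = γ·Q·ΔE = 9.81 × 0.118 × 0.373 = 0.431 kW.

P = 0.431 kW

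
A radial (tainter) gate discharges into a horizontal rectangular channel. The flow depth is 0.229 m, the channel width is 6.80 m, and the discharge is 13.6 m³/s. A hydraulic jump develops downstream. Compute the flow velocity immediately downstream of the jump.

V₂ = 1.13 m/s

q = Q/b = 13.6/6.80 = 2.00 m²/s; V₁ = q/y₁ = 8.73 m/s. Fr₁ = V₁/√(g·y₁) = 5.83.
From the momentum equation for a rectangular channel, y₂/y₁ = ½[√(1 + 8Fr₁²) − 1] = ½[√272.6 − 1] = 7.76.
y₂ = 7.76 × 0.229 = 1.78 m.
V₂ = q/y₂ = 2.00/1.78 = 1.13 m/s.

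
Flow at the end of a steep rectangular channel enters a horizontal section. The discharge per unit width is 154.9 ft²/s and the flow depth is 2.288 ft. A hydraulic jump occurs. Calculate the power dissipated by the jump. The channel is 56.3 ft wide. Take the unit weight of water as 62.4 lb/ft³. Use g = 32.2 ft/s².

V₁ = q/y₁ = 154.9/2.288 = 67.70 ft/s. Fr₁ = V₁/√(g·y₁) = 67.70/√(32.2×2.288) = 7.888.
Sequent-depth ratio: y₂/y₁ = ½[√(1 + 8Fr₁²) − 1] = ½[√498.70 − 1] = 10.67.
y₂ = 10.67 × 2.288 = 24.40 ft.
Head loss: ΔE = (y₂ − y₁)³/(4y₁y₂) = (24.40 − 2.288)³/(4×2.288×24.40) = 10816/223.3 = 48.43 ft.
Q = q·b = 154.9 × 56.3 = 8721 cfs. P = γ·Q·ΔE/550 = 62.4 × 8721 × 48.43 / 550 = 47918 hp.

P = 47918 hp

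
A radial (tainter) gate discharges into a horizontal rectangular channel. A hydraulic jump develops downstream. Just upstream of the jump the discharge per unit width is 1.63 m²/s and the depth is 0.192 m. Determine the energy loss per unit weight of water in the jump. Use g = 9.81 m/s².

ΔE = 2.23 m

V₁ = q/y₁ = 1.63/0.192 = 8.49 m/s. Fr₁ = V₁/√(g·y₁) = 8.49/√(9.81×0.192) = 6.19.
Sequent-depth ratio: y₂/y₁ = ½[√(1 + 8Fr₁²) − 1] = ½[√307.1 − 1] = 8.26.
y₂ = 8.26 × 0.192 = 1.59 m.
Head loss: ΔE = (y₂ − y₁)³/(4y₁y₂) = (1.59 − 0.192)³/(4×0.192×1.59) = 2.71/1.22 = 2.23 m.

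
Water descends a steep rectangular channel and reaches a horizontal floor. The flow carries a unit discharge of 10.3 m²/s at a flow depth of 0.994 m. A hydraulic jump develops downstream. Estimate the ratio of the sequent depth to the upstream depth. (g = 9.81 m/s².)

y₂/y₁ = 4.22

V₁ = q/y₁ = 10.3/0.994 = 10.4 m/s. Fr₁ = V₁/√(g·y₁) = 10.4/√(9.81×0.994) = 3.32.
By Bélanger, y₂/y₁ = ½[√(1 + 8Fr₁²) − 1] = ½[√89.09 − 1] = 4.22.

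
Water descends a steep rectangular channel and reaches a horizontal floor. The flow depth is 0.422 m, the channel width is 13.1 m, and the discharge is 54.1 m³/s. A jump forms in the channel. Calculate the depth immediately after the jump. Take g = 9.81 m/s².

y₂ = 2.67 m

q = Q/b = 54.1/13.1 = 4.13 m²/s; V₁ = q/y₁ = 9.79 m/s. Fr₁ = V₁/√(g·y₁) = 4.81.
From the momentum equation for a rectangular channel, y₂/y₁ = ½[√(1 + 8Fr₁²) − 1] = ½[√186.1 − 1] = 6.32.
y₂ = 6.32 × 0.422 = 2.67 m.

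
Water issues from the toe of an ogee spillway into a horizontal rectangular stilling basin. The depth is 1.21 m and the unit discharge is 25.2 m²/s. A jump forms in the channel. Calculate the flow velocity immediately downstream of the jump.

V₁ = q/y₁ = 25.2/1.21 = 20.8 m/s. Fr₁ = V₁/√(g·y₁) = 20.8/√(9.81×1.21) = 6.04.
Sequent-depth ratio: y₂/y₁ = ½[√(1 + 8Fr₁²) − 1] = ½[√293.3 − 1] = 8.06.
y₂ = 8.06 × 1.21 = 9.76 m.
V₂ = q/y₂ = 25.2/9.76 = 2.58 m/s.

V₂ = 2.58 m/s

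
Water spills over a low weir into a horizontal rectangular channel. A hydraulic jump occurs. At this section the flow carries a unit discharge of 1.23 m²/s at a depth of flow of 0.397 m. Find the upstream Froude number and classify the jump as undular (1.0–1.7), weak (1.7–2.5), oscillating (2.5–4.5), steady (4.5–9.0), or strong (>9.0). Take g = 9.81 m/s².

Fr₁ = 1.57; undular jump

V₁ = q/y₁ = 1.23/0.397 = 3.10 m/s. Fr₁ = V₁/√(g·y₁) = 3.10/√(9.81×0.397) = 1.57.
Fr₁ = 1.57 lies in the undular range.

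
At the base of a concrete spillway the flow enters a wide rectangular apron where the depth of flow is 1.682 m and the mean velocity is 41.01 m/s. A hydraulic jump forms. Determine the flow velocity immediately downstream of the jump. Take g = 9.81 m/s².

V₂ = 2.975 m/s

Fr₁ = V₁/√(g·y₁) = 41.01/√(9.81×1.682) = 10.10.
Conjugate-depth relation: y₂/y₁ = ½[√(1 + 8Fr₁²) − 1] = ½[√816.41 − 1] = 13.79.
y₂ = 13.79 × 1.682 = 23.19 m.
q = V₁·y₁ = 41.01 × 1.682 = 68.98 m²/s.
V₂ = q/y₂ = 68.98/23.19 = 2.975 m/s.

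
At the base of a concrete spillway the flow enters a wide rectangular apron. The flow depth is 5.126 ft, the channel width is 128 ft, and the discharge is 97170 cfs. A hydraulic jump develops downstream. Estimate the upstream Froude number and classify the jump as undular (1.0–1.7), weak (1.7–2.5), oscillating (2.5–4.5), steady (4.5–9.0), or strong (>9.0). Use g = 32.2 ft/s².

Fr₁ = 11.53; strong jump

q = Q/b = 97170/128 = 759.1 ft²/s; V₁ = q/y₁ = 148.1 ft/s. Fr₁ = V₁/√(g·y₁) = 11.53.
Fr₁ = 11.53 lies in the strong range.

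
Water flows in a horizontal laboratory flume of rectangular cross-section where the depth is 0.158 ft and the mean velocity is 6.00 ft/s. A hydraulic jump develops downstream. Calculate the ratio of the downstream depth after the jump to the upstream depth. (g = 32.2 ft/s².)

y₂/y₁ = 3.30

Fr₁ = V₁/√(g·y₁) = 6.00/√(32.2×0.158) = 2.66.
From the momentum equation for a rectangular channel, y₂/y₁ = ½[√(1 + 8Fr₁²) − 1] = ½[√57.61 − 1] = 3.30.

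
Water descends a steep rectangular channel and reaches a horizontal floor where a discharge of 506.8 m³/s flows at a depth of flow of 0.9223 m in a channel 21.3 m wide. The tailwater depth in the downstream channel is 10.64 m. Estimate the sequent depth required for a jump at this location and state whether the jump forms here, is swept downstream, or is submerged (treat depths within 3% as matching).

q = Q/b = 506.8/21.3 = 23.79 m²/s; V₁ = q/y₁ = 25.80 m/s. Fr₁ = V₁/√(g·y₁) = 8.577.
Bélanger equation: y₂/y₁ = ½[√(1 + 8Fr₁²) − 1] = ½[√589.46 − 1] = 11.64.
y₂ = 11.64 × 0.9223 = 10.74 m.
Tailwater y_tw = 10.64 m: y_tw ≈ y₂, so the jump forms here.

y₂ = 10.74 m; the jump forms here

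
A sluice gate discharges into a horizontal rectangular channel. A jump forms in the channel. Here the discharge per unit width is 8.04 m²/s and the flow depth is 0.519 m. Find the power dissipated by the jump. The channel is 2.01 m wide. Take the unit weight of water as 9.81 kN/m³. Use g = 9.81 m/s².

P = 1240 kW

V₁ = q/y₁ = 8.04/0.519 = 15.5 m/s. Fr₁ = V₁/√(g·y₁) = 15.5/√(9.81×0.519) = 6.87.
Sequent-depth ratio: y₂/y₁ = ½[√(1 + 8Fr₁²) − 1] = ½[√378.1 − 1] = 9.22.
y₂ = 9.22 × 0.519 = 4.79 m.
V₂ = q/y₂ = 8.04/4.79 = 1.68 m/s. E₁ = y₁ + V₁²/2g = 12.8 m; E₂ = y₂ + V₂²/2g = 4.93 m. ΔE = E₁ − E₂ = 7.82 m.
Q = q·b = 8.04 × 2.01 = 16.2 m³/s. P = γ·Q·ΔE = 9.81 × 16.2 × 7.82 = 1240 kW.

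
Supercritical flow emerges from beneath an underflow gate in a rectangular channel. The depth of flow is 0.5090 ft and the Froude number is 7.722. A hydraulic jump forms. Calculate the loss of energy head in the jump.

Fr₁ = 7.722 (given).
From the momentum equation for a rectangular channel, y₂/y₁ = ½[√(1 + 8Fr₁²) − 1] = ½[√478.03 − 1] = 10.43.
y₂ = 10.43 × 0.5090 = 5.310 ft.
V₁ = Fr₁·√(g·y₁) = 7.722×√(32.2×0.5090) = 31.26 ft/s; q = V₁·y₁ = 15.91 ft²/s. V₂ = q/y₂ = 15.91/5.310 = 2.997 ft/s. E₁ = y₁ + V₁²/2g = 15.68 ft; E₂ = y₂ + V₂²/2g = 5.449 ft. ΔE = E₁ − E₂ = 10.24 ft.

ΔE = 10.24 ft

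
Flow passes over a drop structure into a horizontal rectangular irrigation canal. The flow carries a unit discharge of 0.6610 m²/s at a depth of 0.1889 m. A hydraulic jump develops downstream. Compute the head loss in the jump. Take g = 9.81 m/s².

ΔE = 0.1521 m

V₁ = q/y₁ = 0.6610/0.1889 = 3.499 m/s. Fr₁ = V₁/√(g·y₁) = 3.499/√(9.81×0.1889) = 2.571.
From the momentum equation for a rectangular channel, y₂/y₁ = ½[√(1 + 8Fr₁²) − 1] = ½[√53.860 − 1] = 3.169.
y₂ = 3.169 × 0.1889 = 0.5987 m.
V₂ = q/y₂ = 0.6610/0.5987 = 1.104 m/s. E₁ = y₁ + V₁²/2g = 0.8130 m; E₂ = y₂ + V₂²/2g = 0.6608 m. ΔE = E₁ − E₂ = 0.1521 m.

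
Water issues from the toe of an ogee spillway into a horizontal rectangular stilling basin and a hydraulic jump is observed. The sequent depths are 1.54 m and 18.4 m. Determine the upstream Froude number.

Fr₁ = 8.79

For a rectangular channel the momentum equation gives q² = ½·g·y₁·y₂·(y₁ + y₂) = ½×9.81×1.54×18.4×19.9 = 2771.
q = √2771 = 52.6 m²/s.
V₁ = q/y₁ = 34.2 m/s; Fr₁ = V₁/√(g·y₁) = 8.79.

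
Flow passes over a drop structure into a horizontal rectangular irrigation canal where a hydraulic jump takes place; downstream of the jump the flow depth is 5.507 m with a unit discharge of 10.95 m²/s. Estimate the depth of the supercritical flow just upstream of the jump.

V₂ = q/y₂ = 10.95/5.507 = 1.988 m/s; Fr₂ = V₂/√(g·y₂) = 0.2705.
The Bélanger relation is symmetric: y₁/y₂ = ½[√(1 + 8Fr₂²) − 1] = ½[√1.5855 − 1] = 0.1296.
y₁ = 0.1296 × 5.507 = 0.7136 m.

y₁ = 0.7136 m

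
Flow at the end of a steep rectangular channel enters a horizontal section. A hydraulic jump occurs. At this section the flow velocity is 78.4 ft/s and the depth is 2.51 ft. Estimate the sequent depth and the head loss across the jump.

y₂ = 29.7 ft; ΔE = 67.5 ft

Fr₁ = V₁/√(g·y₁) = 78.4/√(32.2×2.51) = 8.72.
From the momentum equation for a rectangular channel, y₂/y₁ = ½[√(1 + 8Fr₁²) − 1] = ½[√609.4 − 1] = 11.8.
y₂ = 11.8 × 2.51 = 29.7 ft.
Head loss: ΔE = (y₂ − y₁)³/(4y₁y₂) = (29.7 − 2.51)³/(4×2.51×29.7) = 20159/298 = 67.5 ft.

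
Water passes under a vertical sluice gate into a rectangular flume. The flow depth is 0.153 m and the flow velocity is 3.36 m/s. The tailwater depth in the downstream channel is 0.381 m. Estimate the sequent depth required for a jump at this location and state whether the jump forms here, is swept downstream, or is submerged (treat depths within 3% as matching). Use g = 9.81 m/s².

y₂ = 0.522 m; the jump is swept downstream

Fr₁ = V₁/√(g·y₁) = 3.36/√(9.81×0.153) = 2.74.
Conjugate-depth relation: y₂/y₁ = ½[√(1 + 8Fr₁²) − 1] = ½[√61.17 − 1] = 3.41.
y₂ = 3.41 × 0.153 = 0.522 m.
Tailwater y_tw = 0.381 m: y_tw < y₂, so the jump is swept downstream.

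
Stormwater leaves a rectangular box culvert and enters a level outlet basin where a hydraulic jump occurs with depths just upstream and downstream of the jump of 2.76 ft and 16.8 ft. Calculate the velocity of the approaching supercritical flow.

For a rectangular channel the momentum equation gives q² = ½·g·y₁·y₂·(y₁ + y₂) = ½×32.2×2.76×16.8×19.6 = 14602.
q = √14602 = 121 ft²/s.
V₁ = q/y₁ = 121/2.76 = 43.8 ft/s.

V₁ = 43.8 ft/s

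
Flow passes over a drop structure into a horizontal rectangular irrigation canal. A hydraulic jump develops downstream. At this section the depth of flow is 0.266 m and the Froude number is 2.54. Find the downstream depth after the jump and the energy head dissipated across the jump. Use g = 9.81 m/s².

y₂ = 0.832 m; ΔE = 0.205 m

Fr₁ = 2.54 (given).
Bélanger equation: y₂/y₁ = ½[√(1 + 8Fr₁²) − 1] = ½[√52.61 − 1] = 3.13.
y₂ = 3.13 × 0.266 = 0.832 m.
Head loss: ΔE = (y₂ − y₁)³/(4y₁y₂) = (0.832 − 0.266)³/(4×0.266×0.832) = 0.181/0.885 = 0.205 m.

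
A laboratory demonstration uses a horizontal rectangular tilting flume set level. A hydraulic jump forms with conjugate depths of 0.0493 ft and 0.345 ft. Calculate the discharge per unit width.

q = 0.329 ft²/s

For a rectangular channel the momentum equation gives q² = ½·g·y₁·y₂·(y₁ + y₂) = ½×32.2×0.0493×0.345×0.394 = 0.108.
q = √0.108 = 0.329 ft²/s.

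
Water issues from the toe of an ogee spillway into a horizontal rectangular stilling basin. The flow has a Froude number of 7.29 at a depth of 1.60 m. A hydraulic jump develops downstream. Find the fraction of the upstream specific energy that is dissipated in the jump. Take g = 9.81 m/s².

Fr₁ = 7.29 (given).
Conjugate-depth relation: y₂/y₁ = ½[√(1 + 8Fr₁²) − 1] = ½[√426.2 − 1] = 9.82.
y₂ = 9.82 × 1.60 = 15.7 m.
E₁ = y₁(1 + Fr₁²/2) = 1.60×(1 + 7.29²/2) = 44.1 m. ΔE = (y₂ − y₁)³/(4y₁y₂) = 28.0 m. ΔE/E₁ = 28.0/44.1 = 0.634.

ΔE/E₁ = 0.634 (63.4%)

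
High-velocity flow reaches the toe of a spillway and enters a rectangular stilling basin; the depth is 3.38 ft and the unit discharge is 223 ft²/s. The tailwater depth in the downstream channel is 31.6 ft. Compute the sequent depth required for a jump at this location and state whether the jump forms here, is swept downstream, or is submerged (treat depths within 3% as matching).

V₁ = q/y₁ = 223/3.38 = 66.0 ft/s. Fr₁ = V₁/√(g·y₁) = 66.0/√(32.2×3.38) = 6.32.
Conjugate-depth relation: y₂/y₁ = ½[√(1 + 8Fr₁²) − 1] = ½[√321.0 − 1] = 8.46.
y₂ = 8.46 × 3.38 = 28.6 ft.
Tailwater y_tw = 31.6 ft: y_tw > y₂, so the jump is submerged.

y₂ = 28.6 ft; the jump is submerged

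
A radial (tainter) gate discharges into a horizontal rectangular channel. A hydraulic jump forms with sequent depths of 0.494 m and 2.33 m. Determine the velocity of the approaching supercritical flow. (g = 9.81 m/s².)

For a rectangular channel the momentum equation gives q² = ½·g·y₁·y₂·(y₁ + y₂) = ½×9.81×0.494×2.33×2.82 = 15.9.
q = √15.9 = 3.99 m²/s.
V₁ = q/y₁ = 3.99/0.494 = 8.08 m/s.

V₁ = 8.08 m/s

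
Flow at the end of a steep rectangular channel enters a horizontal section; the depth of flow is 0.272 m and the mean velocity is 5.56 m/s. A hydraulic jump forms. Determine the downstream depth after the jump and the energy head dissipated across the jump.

y₂ = 1.18 m; ΔE = 0.584 m

Fr₁ = V₁/√(g·y₁) = 5.56/√(9.81×0.272) = 3.40.
Sequent-depth ratio: y₂/y₁ = ½[√(1 + 8Fr₁²) − 1] = ½[√93.68 − 1] = 4.34.
y₂ = 4.34 × 0.272 = 1.18 m.
Head loss: ΔE = (y₂ − y₁)³/(4y₁y₂) = (1.18 − 0.272)³/(4×0.272×1.18) = 0.749/1.28 = 0.584 m.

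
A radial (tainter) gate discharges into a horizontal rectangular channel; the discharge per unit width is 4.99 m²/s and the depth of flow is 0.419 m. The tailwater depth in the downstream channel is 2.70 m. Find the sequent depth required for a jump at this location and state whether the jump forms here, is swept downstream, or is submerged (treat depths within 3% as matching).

y₂ = 3.28 m; the jump is swept downstream

V₁ = q/y₁ = 4.99/0.419 = 11.9 m/s. Fr₁ = V₁/√(g·y₁) = 11.9/√(9.81×0.419) = 5.87.
Bélanger equation: y₂/y₁ = ½[√(1 + 8Fr₁²) − 1] = ½[√277.0 − 1] = 7.82.
y₂ = 7.82 × 0.419 = 3.28 m.
Tailwater y_tw = 2.70 m: y_tw < y₂, so the jump is swept downstream.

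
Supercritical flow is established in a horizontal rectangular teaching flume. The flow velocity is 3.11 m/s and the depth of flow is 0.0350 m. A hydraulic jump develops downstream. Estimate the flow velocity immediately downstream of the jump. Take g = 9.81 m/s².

V₂ = 0.443 m/s

Fr₁ = V₁/√(g·y₁) = 3.11/√(9.81×0.0350) = 5.31.
Conjugate-depth relation: y₂/y₁ = ½[√(1 + 8Fr₁²) − 1] = ½[√226.4 − 1] = 7.02.
y₂ = 7.02 × 0.0350 = 0.246 m.
q = V₁·y₁ = 3.11 × 0.0350 = 0.109 m²/s.
V₂ = q/y₂ = 0.109/0.246 = 0.443 m/s.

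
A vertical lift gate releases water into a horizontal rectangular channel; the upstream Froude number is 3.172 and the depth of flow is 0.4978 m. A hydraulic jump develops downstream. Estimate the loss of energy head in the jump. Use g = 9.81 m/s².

ΔE = 0.8487 m

Fr₁ = 3.172 (given).
Bélanger equation: y₂/y₁ = ½[√(1 + 8Fr₁²) − 1] = ½[√81.493 − 1] = 4.014.
y₂ = 4.014 × 0.4978 = 1.998 m.
V₁ = Fr₁·√(g·y₁) = 3.172×√(9.81×0.4978) = 7.010 m/s; q = V₁·y₁ = 3.489 m²/s. V₂ = q/y₂ = 3.489/1.998 = 1.746 m/s. E₁ = y₁ + V₁²/2g = 3.002 m; E₂ = y₂ + V₂²/2g = 2.153 m. ΔE = E₁ − E₂ = 0.8487 m.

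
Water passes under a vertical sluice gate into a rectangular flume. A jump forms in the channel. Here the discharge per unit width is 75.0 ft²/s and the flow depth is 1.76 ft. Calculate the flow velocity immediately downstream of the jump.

V₂ = 5.67 ft/s

V₁ = q/y₁ = 75.0/1.76 = 42.6 ft/s. Fr₁ = V₁/√(g·y₁) = 42.6/√(32.2×1.76) = 5.66.
Sequent-depth ratio: y₂/y₁ = ½[√(1 + 8Fr₁²) − 1] = ½[√257.3 − 1] = 7.52.
y₂ = 7.52 × 1.76 = 13.2 ft.
V₂ = q/y₂ = 75.0/13.2 = 5.67 ft/s.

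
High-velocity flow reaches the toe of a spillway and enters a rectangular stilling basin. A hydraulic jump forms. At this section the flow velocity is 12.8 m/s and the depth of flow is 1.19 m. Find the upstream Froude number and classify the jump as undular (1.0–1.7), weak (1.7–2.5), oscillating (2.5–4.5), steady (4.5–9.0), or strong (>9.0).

Fr₁ = V₁/√(g·y₁) = 12.8/√(9.81×1.19) = 3.75.
Fr₁ = 3.75 lies in the oscillating range.

Fr₁ = 3.75; oscillating jump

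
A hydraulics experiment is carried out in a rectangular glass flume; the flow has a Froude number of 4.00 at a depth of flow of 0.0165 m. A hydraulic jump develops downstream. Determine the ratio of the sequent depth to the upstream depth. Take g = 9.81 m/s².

Fr₁ = 4.00 (given).
Bélanger equation: y₂/y₁ = ½[√(1 + 8Fr₁²) − 1] = ½[√129.0 − 1] = 5.18.

y₂/y₁ = 5.18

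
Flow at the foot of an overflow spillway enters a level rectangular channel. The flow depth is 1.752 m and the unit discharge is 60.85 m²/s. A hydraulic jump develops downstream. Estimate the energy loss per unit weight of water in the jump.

V₁ = q/y₁ = 60.85/1.752 = 34.73 m/s. Fr₁ = V₁/√(g·y₁) = 34.73/√(9.81×1.752) = 8.378.
Sequent-depth ratio: y₂/y₁ = ½[√(1 + 8Fr₁²) − 1] = ½[√562.49 − 1] = 11.36.
y₂ = 11.36 × 1.752 = 19.90 m.
V₂ = q/y₂ = 60.85/19.90 = 3.058 m/s. E₁ = y₁ + V₁²/2g = 63.23 m; E₂ = y₂ + V₂²/2g = 20.38 m. ΔE = E₁ − E₂ = 42.86 m.

ΔE = 42.86 m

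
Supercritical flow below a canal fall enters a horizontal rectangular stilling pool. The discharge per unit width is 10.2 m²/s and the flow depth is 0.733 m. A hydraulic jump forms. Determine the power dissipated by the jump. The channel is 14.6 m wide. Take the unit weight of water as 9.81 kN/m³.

V₁ = q/y₁ = 10.2/0.733 = 13.9 m/s. Fr₁ = V₁/√(g·y₁) = 13.9/√(9.81×0.733) = 5.19.
From the momentum equation for a rectangular channel, y₂/y₁ = ½[√(1 + 8Fr₁²) − 1] = ½[√216.4 − 1] = 6.86.
y₂ = 6.86 × 0.733 = 5.03 m.
V₂ = q/y₂ = 10.2/5.03 = 2.03 m/s. E₁ = y₁ + V₁²/2g = 10.6 m; E₂ = y₂ + V₂²/2g = 5.24 m. ΔE = E₁ − E₂ = 5.37 m.
Q = q·b = 10.2 × 14.6 = 149 m³/s. P = γ·Q·ΔE = 9.81 × 149 × 5.37 = 7841 kW.

P = 7841 kW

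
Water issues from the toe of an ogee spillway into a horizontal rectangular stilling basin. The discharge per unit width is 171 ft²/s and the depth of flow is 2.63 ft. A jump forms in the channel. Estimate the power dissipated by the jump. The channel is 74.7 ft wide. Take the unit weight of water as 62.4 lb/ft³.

P = 61666 hp

V₁ = q/y₁ = 171/2.63 = 65.0 ft/s. Fr₁ = V₁/√(g·y₁) = 65.0/√(32.2×2.63) = 7.07.
From the momentum equation for a rectangular channel, y₂/y₁ = ½[√(1 + 8Fr₁²) − 1] = ½[√400.4 − 1] = 9.50.
y₂ = 9.50 × 2.63 = 25.0 ft.
Head loss: ΔE = (y₂ − y₁)³/(4y₁y₂) = (25.0 − 2.63)³/(4×2.63×25.0) = 11189/263 = 42.6 ft.
Q = q·b = 171 × 74.7 = 12774 cfs. P = γ·Q·ΔE/550 = 62.4 × 12774 × 42.6 / 550 = 61666 hp.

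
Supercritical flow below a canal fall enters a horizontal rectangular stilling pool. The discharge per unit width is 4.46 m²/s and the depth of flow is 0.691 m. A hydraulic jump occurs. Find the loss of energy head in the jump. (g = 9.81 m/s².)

V₁ = q/y₁ = 4.46/0.691 = 6.45 m/s. Fr₁ = V₁/√(g·y₁) = 6.45/√(9.81×0.691) = 2.48.
From the momentum equation for a rectangular channel, y₂/y₁ = ½[√(1 + 8Fr₁²) − 1] = ½[√50.17 − 1] = 3.04.
y₂ = 3.04 × 0.691 = 2.10 m.
V₂ = q/y₂ = 4.46/2.10 = 2.12 m/s. E₁ = y₁ + V₁²/2g = 2.81 m; E₂ = y₂ + V₂²/2g = 2.33 m. ΔE = E₁ − E₂ = 0.483 m.

ΔE = 0.483 m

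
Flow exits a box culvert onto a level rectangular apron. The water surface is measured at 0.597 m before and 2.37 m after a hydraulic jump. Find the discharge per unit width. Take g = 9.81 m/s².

q = 4.54 m²/s

For a rectangular channel the momentum equation gives q² = ½·g·y₁·y₂·(y₁ + y₂) = ½×9.81×0.597×2.37×2.97 = 20.6.
q = √20.6 = 4.54 m²/s.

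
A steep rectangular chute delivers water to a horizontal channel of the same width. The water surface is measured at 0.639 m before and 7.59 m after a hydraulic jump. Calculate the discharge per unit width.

For a rectangular channel the momentum equation gives q² = ½·g·y₁·y₂·(y₁ + y₂) = ½×9.81×0.639×7.59×8.23 = 196.
q = √196 = 14.0 m²/s.

q = 14.0 m²/s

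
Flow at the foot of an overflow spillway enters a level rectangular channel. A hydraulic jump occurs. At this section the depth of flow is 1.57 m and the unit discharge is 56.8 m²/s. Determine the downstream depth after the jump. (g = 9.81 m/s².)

V₁ = q/y₁ = 56.8/1.57 = 36.2 m/s. Fr₁ = V₁/√(g·y₁) = 36.2/√(9.81×1.57) = 9.22.
Sequent-depth ratio: y₂/y₁ = ½[√(1 + 8Fr₁²) − 1] = ½[√680.9 − 1] = 12.5.
y₂ = 12.5 × 1.57 = 19.7 m.

y₂ = 19.7 m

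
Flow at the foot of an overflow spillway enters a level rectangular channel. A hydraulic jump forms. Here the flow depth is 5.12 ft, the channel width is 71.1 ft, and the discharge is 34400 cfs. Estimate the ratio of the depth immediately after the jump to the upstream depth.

q = Q/b = 34400/71.1 = 484 ft²/s; V₁ = q/y₁ = 94.5 ft/s. Fr₁ = V₁/√(g·y₁) = 7.36.
Sequent-depth ratio: y₂/y₁ = ½[√(1 + 8Fr₁²) − 1] = ½[√434.3 − 1] = 9.92.

y₂/y₁ = 9.92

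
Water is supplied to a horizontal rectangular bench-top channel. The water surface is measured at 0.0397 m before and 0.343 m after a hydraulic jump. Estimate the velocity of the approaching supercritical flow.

V₁ = 4.03 m/s

For a rectangular channel the momentum equation gives q² = ½·g·y₁·y₂·(y₁ + y₂) = ½×9.81×0.0397×0.343×0.383 = 0.0256.
q = √0.0256 = 0.160 m²/s.
V₁ = q/y₁ = 0.160/0.0397 = 4.03 m/s.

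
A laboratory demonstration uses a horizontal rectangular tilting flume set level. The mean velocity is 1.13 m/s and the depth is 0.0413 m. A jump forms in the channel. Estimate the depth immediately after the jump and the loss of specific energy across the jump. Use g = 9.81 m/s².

Fr₁ = V₁/√(g·y₁) = 1.13/√(9.81×0.0413) = 1.78.
Bélanger equation: y₂/y₁ = ½[√(1 + 8Fr₁²) − 1] = ½[√26.21 − 1] = 2.06.
y₂ = 2.06 × 0.0413 = 0.0851 m.
q = V₁·y₁ = 1.13 × 0.0413 = 0.0467 m²/s. V₂ = q/y₂ = 0.0467/0.0851 = 0.549 m/s. E₁ = y₁ + V₁²/2g = 0.106 m; E₂ = y₂ + V₂²/2g = 0.100 m. ΔE = E₁ − E₂ = 0.00597 m.

y₂ = 0.0851 m; ΔE = 0.00597 m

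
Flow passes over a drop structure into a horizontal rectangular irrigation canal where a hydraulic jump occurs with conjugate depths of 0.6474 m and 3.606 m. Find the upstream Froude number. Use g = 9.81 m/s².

For a rectangular channel the momentum equation gives q² = ½·g·y₁·y₂·(y₁ + y₂) = ½×9.81×0.6474×3.606×4.253 = 48.71.
q = √48.71 = 6.979 m²/s.
V₁ = q/y₁ = 10.78 m/s; Fr₁ = V₁/√(g·y₁) = 4.278.

Fr₁ = 4.278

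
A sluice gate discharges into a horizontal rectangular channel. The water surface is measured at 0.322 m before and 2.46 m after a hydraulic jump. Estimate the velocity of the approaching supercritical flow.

V₁ = 10.2 m/s

For a rectangular channel the momentum equation gives q² = ½·g·y₁·y₂·(y₁ + y₂) = ½×9.81×0.322×2.46×2.78 = 10.8.
q = √10.8 = 3.29 m²/s.
V₁ = q/y₁ = 3.29/0.322 = 10.2 m/s.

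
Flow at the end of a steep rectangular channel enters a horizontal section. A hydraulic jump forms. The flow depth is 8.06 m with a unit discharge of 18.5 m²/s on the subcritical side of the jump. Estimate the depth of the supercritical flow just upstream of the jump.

y₁ = 0.960 m

V₂ = q/y₂ = 18.5/8.06 = 2.30 m/s; Fr₂ = V₂/√(g·y₂) = 0.258.
Applying the sequent-depth relation in reverse, y₁/y₂ = ½[√(1 + 8Fr₂²) − 1] = ½[√1.533 − 1] = 0.119.
y₁ = 0.119 × 8.06 = 0.960 m.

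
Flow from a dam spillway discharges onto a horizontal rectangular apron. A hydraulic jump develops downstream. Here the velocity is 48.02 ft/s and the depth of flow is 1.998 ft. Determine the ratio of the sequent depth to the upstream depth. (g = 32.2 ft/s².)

y₂/y₁ = 7.981

Fr₁ = V₁/√(g·y₁) = 48.02/√(32.2×1.998) = 5.987.
Sequent-depth ratio: y₂/y₁ = ½[√(1 + 8Fr₁²) − 1] = ½[√287.74 − 1] = 7.981.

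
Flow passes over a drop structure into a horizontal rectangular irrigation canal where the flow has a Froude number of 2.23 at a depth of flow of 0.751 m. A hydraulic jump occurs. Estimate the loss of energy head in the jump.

ΔE = 0.338 m

Fr₁ = 2.23 (given).
Sequent-depth ratio: y₂/y₁ = ½[√(1 + 8Fr₁²) − 1] = ½[√40.78 − 1] = 2.69.
y₂ = 2.69 × 0.751 = 2.02 m.
V₁ = Fr₁·√(g·y₁) = 2.23×√(9.81×0.751) = 6.05 m/s; q = V₁·y₁ = 4.55 m²/s. V₂ = q/y₂ = 4.55/2.02 = 2.25 m/s. E₁ = y₁ + V₁²/2g = 2.62 m; E₂ = y₂ + V₂²/2g = 2.28 m. ΔE = E₁ − E₂ = 0.338 m.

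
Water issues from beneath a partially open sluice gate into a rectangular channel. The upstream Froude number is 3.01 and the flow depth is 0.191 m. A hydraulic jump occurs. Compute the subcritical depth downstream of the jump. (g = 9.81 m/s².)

Fr₁ = 3.01 (given).
From the momentum equation for a rectangular channel, y₂/y₁ = ½[√(1 + 8Fr₁²) − 1] = ½[√73.48 − 1] = 3.79.
y₂ = 3.79 × 0.191 = 0.723 m.

y₂ = 0.723 m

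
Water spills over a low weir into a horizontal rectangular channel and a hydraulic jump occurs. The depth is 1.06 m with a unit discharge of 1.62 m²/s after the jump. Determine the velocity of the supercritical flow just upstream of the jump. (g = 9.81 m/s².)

V₁ = 4.55 m/s

V₂ = q/y₂ = 1.62/1.06 = 1.53 m/s; Fr₂ = V₂/√(g·y₂) = 0.474.
From the momentum equation (using Fr₂), y₁/y₂ = ½[√(1 + 8Fr₂²) − 1] = ½[√2.797 − 1] = 0.336.
y₁ = 0.336 × 1.06 = 0.356 m.
V₁ = q/y₁ = 1.62/0.356 = 4.55 m/s.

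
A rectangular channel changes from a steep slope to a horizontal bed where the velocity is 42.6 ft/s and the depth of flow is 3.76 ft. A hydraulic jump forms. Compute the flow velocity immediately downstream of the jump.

Fr₁ = V₁/√(g·y₁) = 42.6/√(32.2×3.76) = 3.87.
By Bélanger, y₂/y₁ = ½[√(1 + 8Fr₁²) − 1] = ½[√120.9 − 1] = 5.00.
y₂ = 5.00 × 3.76 = 18.8 ft.
q = V₁·y₁ = 42.6 × 3.76 = 160 ft²/s.
V₂ = q/y₂ = 160/18.8 = 8.52 ft/s.

V₂ = 8.52 ft/s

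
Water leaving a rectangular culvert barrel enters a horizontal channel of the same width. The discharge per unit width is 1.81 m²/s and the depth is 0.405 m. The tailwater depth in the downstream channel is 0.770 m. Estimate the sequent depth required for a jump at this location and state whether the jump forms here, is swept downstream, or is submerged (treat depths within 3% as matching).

V₁ = q/y₁ = 1.81/0.405 = 4.47 m/s. Fr₁ = V₁/√(g·y₁) = 4.47/√(9.81×0.405) = 2.24.
Sequent-depth ratio: y₂/y₁ = ½[√(1 + 8Fr₁²) − 1] = ½[√41.22 − 1] = 2.71.
y₂ = 2.71 × 0.405 = 1.10 m.
Tailwater y_tw = 0.770 m: y_tw < y₂, so the jump is swept downstream.

y₂ = 1.10 m; the jump is swept downstream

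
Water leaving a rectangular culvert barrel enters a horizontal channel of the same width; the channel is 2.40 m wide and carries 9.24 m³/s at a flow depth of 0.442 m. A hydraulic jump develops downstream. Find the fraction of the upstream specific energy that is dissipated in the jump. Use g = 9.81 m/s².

q = Q/b = 9.24/2.40 = 3.85 m²/s; V₁ = q/y₁ = 8.71 m/s. Fr₁ = V₁/√(g·y₁) = 4.18.
From the momentum equation for a rectangular channel, y₂/y₁ = ½[√(1 + 8Fr₁²) − 1] = ½[√141.0 − 1] = 5.44.
y₂ = 5.44 × 0.442 = 2.40 m.
E₁ = y₁ + V₁²/2g = 4.31 m. ΔE = (y₂ − y₁)³/(4y₁y₂) = 1.78 m. ΔE/E₁ = 1.78/4.31 = 0.412.

ΔE/E₁ = 0.412 (41.2%)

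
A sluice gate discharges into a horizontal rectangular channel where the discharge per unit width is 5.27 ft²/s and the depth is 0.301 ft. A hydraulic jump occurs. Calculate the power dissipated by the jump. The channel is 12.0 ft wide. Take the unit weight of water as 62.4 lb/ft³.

V₁ = q/y₁ = 5.27/0.301 = 17.5 ft/s. Fr₁ = V₁/√(g·y₁) = 17.5/√(32.2×0.301) = 5.62.
Bélanger equation: y₂/y₁ = ½[√(1 + 8Fr₁²) − 1] = ½[√254.0 − 1] = 7.47.
y₂ = 7.47 × 0.301 = 2.25 ft.
V₂ = q/y₂ = 5.27/2.25 = 2.34 ft/s. E₁ = y₁ + V₁²/2g = 5.06 ft; E₂ = y₂ + V₂²/2g = 2.33 ft. ΔE = E₁ − E₂ = 2.73 ft.
Q = q·b = 5.27 × 12.0 = 63.2 cfs. P = γ·Q·ΔE/550 = 62.4 × 63.2 × 2.73 / 550 = 19.6 hp.

P = 19.6 hp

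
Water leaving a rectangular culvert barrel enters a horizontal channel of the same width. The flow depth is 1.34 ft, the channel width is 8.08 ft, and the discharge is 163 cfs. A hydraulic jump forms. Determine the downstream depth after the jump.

y₂ = 3.72 ft

q = Q/b = 163/8.08 = 20.2 ft²/s; V₁ = q/y₁ = 15.1 ft/s. Fr₁ = V₁/√(g·y₁) = 2.29.
Bélanger equation: y₂/y₁ = ½[√(1 + 8Fr₁²) − 1] = ½[√43.02 − 1] = 2.78.
y₂ = 2.78 × 1.34 = 3.72 ft.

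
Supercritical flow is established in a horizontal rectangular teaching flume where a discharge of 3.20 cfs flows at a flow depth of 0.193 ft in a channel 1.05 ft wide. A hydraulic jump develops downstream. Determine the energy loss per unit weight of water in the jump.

ΔE = 2.38 ft

q = Q/b = 3.20/1.05 = 3.05 ft²/s; V₁ = q/y₁ = 15.8 ft/s. Fr₁ = V₁/√(g·y₁) = 6.33.
Conjugate-depth relation: y₂/y₁ = ½[√(1 + 8Fr₁²) − 1] = ½[√322.0 − 1] = 8.47.
y₂ = 8.47 × 0.193 = 1.64 ft.
Head loss: ΔE = (y₂ − y₁)³/(4y₁y₂) = (1.64 − 0.193)³/(4×0.193×1.64) = 3.00/1.26 = 2.38 ft.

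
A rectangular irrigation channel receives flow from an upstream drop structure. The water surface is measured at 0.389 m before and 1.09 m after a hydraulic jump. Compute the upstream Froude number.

For a rectangular channel the momentum equation gives q² = ½·g·y₁·y₂·(y₁ + y₂) = ½×9.81×0.389×1.09×1.48 = 3.08.
q = √3.08 = 1.75 m²/s.
V₁ = q/y₁ = 4.51 m/s; Fr₁ = V₁/√(g·y₁) = 2.31.

Fr₁ = 2.31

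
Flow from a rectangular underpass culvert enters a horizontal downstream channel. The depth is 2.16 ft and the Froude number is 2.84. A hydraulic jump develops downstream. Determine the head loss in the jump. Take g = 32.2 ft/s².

Fr₁ = 2.84 (given).
Sequent-depth ratio: y₂/y₁ = ½[√(1 + 8Fr₁²) − 1] = ½[√65.52 − 1] = 3.55.
y₂ = 3.55 × 2.16 = 7.66 ft.
V₁ = Fr₁·√(g·y₁) = 2.84×√(32.2×2.16) = 23.7 ft/s; q = V₁·y₁ = 51.2 ft²/s. V₂ = q/y₂ = 51.2/7.66 = 6.68 ft/s. E₁ = y₁ + V₁²/2g = 10.9 ft; E₂ = y₂ + V₂²/2g = 8.35 ft. ΔE = E₁ − E₂ = 2.52 ft.

ΔE = 2.52 ft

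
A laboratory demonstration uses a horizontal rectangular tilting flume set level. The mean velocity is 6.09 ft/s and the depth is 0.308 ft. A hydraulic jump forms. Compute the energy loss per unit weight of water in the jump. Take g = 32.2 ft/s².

ΔE = 0.0708 ft

Fr₁ = V₁/√(g·y₁) = 6.09/√(32.2×0.308) = 1.93.
By Bélanger, y₂/y₁ = ½[√(1 + 8Fr₁²) − 1] = ½[√30.92 − 1] = 2.28.
y₂ = 2.28 × 0.308 = 0.702 ft.
q = V₁·y₁ = 6.09 × 0.308 = 1.88 ft²/s. V₂ = q/y₂ = 1.88/0.702 = 2.67 ft/s. E₁ = y₁ + V₁²/2g = 0.884 ft; E₂ = y₂ + V₂²/2g = 0.813 ft. ΔE = E₁ − E₂ = 0.0708 ft.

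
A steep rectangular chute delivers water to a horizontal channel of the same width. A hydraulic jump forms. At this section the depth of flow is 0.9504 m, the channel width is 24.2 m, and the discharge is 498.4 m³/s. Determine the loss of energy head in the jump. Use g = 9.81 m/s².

q = Q/b = 498.4/24.2 = 20.60 m²/s; V₁ = q/y₁ = 21.67 m/s. Fr₁ = V₁/√(g·y₁) = 7.097.
Conjugate-depth relation: y₂/y₁ = ½[√(1 + 8Fr₁²) − 1] = ½[√403.93 − 1] = 9.549.
y₂ = 9.549 × 0.9504 = 9.075 m.
Head loss: ΔE = (y₂ − y₁)³/(4y₁y₂) = (9.075 − 0.9504)³/(4×0.9504×9.075) = 536.4/34.50 = 15.55 m.

ΔE = 15.55 m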